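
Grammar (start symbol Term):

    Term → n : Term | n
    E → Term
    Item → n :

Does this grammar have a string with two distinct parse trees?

Unambiguous

Only Term is reachable from Term; ignoring the rest: Right-recursive list with a separator: after each atom, whether the separator follows determines the rule. One parse per string.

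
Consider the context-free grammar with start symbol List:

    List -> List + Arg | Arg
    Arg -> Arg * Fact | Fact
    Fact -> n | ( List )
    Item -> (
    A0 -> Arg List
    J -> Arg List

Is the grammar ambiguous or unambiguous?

Unambiguous

Only List, Arg, Fact are reachable from List; ignoring the rest: The grammar is stratified — List handles '+' (left-recursive), Arg handles '*', Fact atoms. Each operator has a fixed associativity and precedence level, so every string has one parse.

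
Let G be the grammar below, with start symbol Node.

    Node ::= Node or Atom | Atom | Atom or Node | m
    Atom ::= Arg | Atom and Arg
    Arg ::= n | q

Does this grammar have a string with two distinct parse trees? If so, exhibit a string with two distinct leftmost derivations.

Ambiguous

Witness: n or n

Derivation 1: Node ⇒ Node or Atom ⇒ Atom or Atom ⇒ Arg or Atom ⇒ n or Atom ⇒ n or Arg ⇒ n or n
Derivation 2: Node ⇒ Atom or Node ⇒ Arg or Node ⇒ n or Node ⇒ n or Atom ⇒ n or Arg ⇒ n or n

Two distinct leftmost derivations for the same string.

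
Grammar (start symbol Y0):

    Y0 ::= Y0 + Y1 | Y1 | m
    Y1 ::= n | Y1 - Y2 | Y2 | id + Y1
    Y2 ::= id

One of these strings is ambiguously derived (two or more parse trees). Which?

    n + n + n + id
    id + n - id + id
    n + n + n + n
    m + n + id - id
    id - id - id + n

id + n - id + id

n + n + n + id: 1 tree
id + n - id + id: 3 trees
n + n + n + n: 1 tree
m + n + id - id: 1 tree
id - id - id + n: 1 tree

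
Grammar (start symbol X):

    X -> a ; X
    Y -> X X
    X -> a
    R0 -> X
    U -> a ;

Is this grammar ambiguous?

Unambiguous

(Y, R0, U are unreachable from X, so their rules don't affect L(X).) The reachable grammar is A → atom sep A | atom. Each atom is followed by either the separator (recurse) or end-of-string (stop) — no choice point.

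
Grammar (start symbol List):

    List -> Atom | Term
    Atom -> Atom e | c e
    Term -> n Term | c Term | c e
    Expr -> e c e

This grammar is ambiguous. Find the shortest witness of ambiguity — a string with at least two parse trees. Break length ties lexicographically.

c e

length 2: c e has 2 parse trees

Two derivations of c e:
  List ⇒ Atom ⇒ c e
  List ⇒ Term ⇒ c e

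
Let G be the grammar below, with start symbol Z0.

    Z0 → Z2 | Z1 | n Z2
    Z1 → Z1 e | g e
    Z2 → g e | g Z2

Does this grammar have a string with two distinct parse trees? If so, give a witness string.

Witness: g e

Derivation 1: Z0 ⇒ Z2 ⇒ g e
Derivation 2: Z0 ⇒ Z1 ⇒ g e

Two distinct leftmost derivations for the same string.

Ambiguous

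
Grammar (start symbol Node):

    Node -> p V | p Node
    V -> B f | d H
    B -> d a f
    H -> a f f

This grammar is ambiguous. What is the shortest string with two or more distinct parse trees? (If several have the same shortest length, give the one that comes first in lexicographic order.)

p d a f f

length 5: p d a f f has 2 parse trees

Two derivations of p d a f f:
  Node ⇒ p V ⇒ p B f ⇒ p d a f f
  Node ⇒ p V ⇒ p d H ⇒ p d a f f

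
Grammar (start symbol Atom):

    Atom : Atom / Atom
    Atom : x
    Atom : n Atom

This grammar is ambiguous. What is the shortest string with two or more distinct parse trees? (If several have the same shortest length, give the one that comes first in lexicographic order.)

length 1: no string has ≥2 trees
length 2: no string has ≥2 trees
length 3: no string has ≥2 trees
length 4: n x / x has 2 parse trees

Two derivations of n x / x:
  Atom ⇒ Atom / Atom ⇒ n Atom / Atom ⇒ n x / Atom ⇒ n x / x
  Atom ⇒ n Atom ⇒ n Atom / Atom ⇒ n x / Atom ⇒ n x / x

n x / x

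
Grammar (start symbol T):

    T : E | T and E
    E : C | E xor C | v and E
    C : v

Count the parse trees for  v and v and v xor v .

7

Parse trees for v and v and v xor v:
  [T [E [E v and [E v and [E [C v]]]] xor [C v]]]
  [T [E v and [E [E v and [E [C v]]] xor [C v]]]]
  [T [E v and [E v and [E [E [C v]] xor [C v]]]]]
  [T [T [E [C v]]] and [E [E v and [E [C v]]] xor [C v]]]
  [T [T [E [C v]]] and [E v and [E [E [C v]] xor [C v]]]]
  [T [T [E v and [E [C v]]]] and [E [E [C v]] xor [C v]]]
  [T [T [T [E [C v]]] and [E [C v]]] and [E [E [C v]] xor [C v]]]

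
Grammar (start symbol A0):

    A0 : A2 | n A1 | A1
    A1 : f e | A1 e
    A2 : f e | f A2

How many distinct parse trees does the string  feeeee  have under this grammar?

Parse trees for feeeee:
  [A0 [A1 [A1 [A1 [A1 [A1 f e] e] e] e] e]]

1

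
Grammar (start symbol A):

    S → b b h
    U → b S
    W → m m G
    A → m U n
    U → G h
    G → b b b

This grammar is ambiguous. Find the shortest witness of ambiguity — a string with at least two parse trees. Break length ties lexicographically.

m b b b h n

length 6: m b b b h n has 2 parse trees

Two derivations of m b b b h n:
  A ⇒ m U n ⇒ m b S n ⇒ m b b b h n
  A ⇒ m U n ⇒ m G h n ⇒ m b b b h n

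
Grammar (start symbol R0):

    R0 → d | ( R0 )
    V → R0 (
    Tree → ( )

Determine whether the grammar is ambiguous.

(V, Tree are unreachable from R0, so their rules don't affect L(R0).) Each string is a nest of matched brackets around a single atom. An opening bracket forces the recursive rule; an atom forces the base rule.

Unambiguous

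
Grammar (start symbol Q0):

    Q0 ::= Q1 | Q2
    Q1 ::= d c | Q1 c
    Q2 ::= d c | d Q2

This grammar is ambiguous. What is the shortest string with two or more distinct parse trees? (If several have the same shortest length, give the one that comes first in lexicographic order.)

d c

length 2: d c has 2 parse trees

Two derivations of d c:
  Q0 ⇒ Q1 ⇒ d c
  Q0 ⇒ Q2 ⇒ d c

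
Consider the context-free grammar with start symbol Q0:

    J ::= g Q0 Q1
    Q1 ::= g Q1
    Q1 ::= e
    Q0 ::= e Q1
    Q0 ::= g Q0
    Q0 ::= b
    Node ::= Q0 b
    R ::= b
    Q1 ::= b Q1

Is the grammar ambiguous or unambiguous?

(Node, R, J are unreachable from Q0, so their rules don't affect L(Q0).) The reachable rules are right-linear with at most one rule per (nonterminal, next-terminal) pair. Each input token forces the next rule, so parsing is deterministic.

Unambiguous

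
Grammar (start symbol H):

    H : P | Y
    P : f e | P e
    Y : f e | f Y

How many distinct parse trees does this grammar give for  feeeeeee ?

1

Parse trees for feeeeeee:
  [H [P [P [P [P [P [P [P f e] e] e] e] e] e] e]]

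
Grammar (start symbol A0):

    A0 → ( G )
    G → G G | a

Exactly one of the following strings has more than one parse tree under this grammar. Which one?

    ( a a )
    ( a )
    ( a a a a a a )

( a a ): 1 tree
( a ): 1 tree
( a a a a a a ): 42 trees

( a a a a a a )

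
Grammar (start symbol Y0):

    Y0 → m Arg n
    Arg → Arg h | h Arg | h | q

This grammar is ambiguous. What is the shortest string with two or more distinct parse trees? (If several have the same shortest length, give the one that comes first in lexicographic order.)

m h h n

length 3: no string has ≥2 trees
length 4: m h h n has 2 parse trees

Two derivations of m h h n:
  Y0 ⇒ m Arg n ⇒ m Arg h n ⇒ m h h n
  Y0 ⇒ m Arg n ⇒ m h Arg n ⇒ m h h n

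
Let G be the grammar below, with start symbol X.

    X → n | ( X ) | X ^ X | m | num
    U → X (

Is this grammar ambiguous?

Witness: m ^ m ^ m

Derivation 1: X ⇒ X ^ X ⇒ X ^ X ^ X ⇒ m ^ X ^ X ⇒ m ^ m ^ X ⇒ m ^ m ^ m
Derivation 2: X ⇒ X ^ X ⇒ m ^ X ⇒ m ^ X ^ X ⇒ m ^ m ^ X ⇒ m ^ m ^ m

Two distinct leftmost derivations for the same string.

Ambiguous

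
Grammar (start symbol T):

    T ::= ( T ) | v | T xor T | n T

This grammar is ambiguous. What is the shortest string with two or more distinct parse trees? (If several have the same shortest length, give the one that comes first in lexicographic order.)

n v xor v

length 1: no string has ≥2 trees
length 2: no string has ≥2 trees
length 3: no string has ≥2 trees
length 4: n v xor v has 2 parse trees

Two derivations of n v xor v:
  T ⇒ T xor T ⇒ n T xor T ⇒ n v xor T ⇒ n v xor v
  T ⇒ n T ⇒ n T xor T ⇒ n v xor T ⇒ n v xor v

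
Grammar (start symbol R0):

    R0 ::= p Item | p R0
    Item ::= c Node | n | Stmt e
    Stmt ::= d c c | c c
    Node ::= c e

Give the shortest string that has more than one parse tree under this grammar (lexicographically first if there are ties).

p c c e

length 2: no string has ≥2 trees
length 3: no string has ≥2 trees
length 4: p c c e has 2 parse trees

Two derivations of p c c e:
  R0 ⇒ p Item ⇒ p c Node ⇒ p c c e
  R0 ⇒ p Item ⇒ p Stmt e ⇒ p c c e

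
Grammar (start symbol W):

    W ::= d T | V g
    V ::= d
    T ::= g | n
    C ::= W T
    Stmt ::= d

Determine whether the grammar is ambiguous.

Ambiguous

Witness: d g

Derivation 1: W ⇒ d T ⇒ d g
Derivation 2: W ⇒ V g ⇒ d g

Two distinct leftmost derivations for the same string.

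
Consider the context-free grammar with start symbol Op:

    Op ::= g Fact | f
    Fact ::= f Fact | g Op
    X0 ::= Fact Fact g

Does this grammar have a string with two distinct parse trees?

Unambiguous

Only Op, Fact are reachable from Op; ignoring the rest: Each reachable nonterminal has at most one production per leading terminal, and all productions are right-linear; the derivation is determined token-by-token.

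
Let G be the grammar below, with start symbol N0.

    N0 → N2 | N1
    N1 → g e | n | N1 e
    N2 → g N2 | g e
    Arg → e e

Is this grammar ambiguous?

Witness: g e

Derivation 1: N0 ⇒ N2 ⇒ g e
Derivation 2: N0 ⇒ N1 ⇒ g e

Two distinct leftmost derivations for the same string.

Ambiguous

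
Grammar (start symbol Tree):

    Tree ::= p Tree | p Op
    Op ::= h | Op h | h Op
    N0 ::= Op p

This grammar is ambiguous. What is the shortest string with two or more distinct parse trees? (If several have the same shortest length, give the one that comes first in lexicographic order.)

length 2: no string has ≥2 trees
length 3: p h h has 2 parse trees

Two derivations of p h h:
  Tree ⇒ p Op ⇒ p Op h ⇒ p h h
  Tree ⇒ p Op ⇒ p h Op ⇒ p h h

p h h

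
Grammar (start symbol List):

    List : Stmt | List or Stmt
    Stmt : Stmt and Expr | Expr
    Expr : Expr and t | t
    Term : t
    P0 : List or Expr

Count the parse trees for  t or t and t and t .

Parse trees for t or t and t and t:
  [List [List [Stmt [Expr t]]] or [Stmt [Stmt [Expr t]] and [Expr [Expr t] and t]]]
  [List [List [Stmt [Expr t]]] or [Stmt [Stmt [Stmt [Expr t]] and [Expr t]] and [Expr t]]]
  [List [List [Stmt [Expr t]]] or [Stmt [Stmt [Expr [Expr t] and t]] and [Expr t]]]
  [List [List [Stmt [Expr t]]] or [Stmt [Expr [Expr [Expr t] and t] and t]]]

4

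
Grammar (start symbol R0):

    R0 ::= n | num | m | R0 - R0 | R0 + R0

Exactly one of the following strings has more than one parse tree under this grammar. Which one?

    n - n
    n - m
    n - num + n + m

n - num + n + m

n - n: 1 tree
n - m: 1 tree
n - num + n + m: 5 trees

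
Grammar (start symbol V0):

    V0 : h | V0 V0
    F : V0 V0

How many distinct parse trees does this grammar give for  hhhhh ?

14

Parse trees for hhhhh (showing first 6 of 14):
  [V0 [V0 h] [V0 [V0 h] [V0 [V0 h] [V0 [V0 h] [V0 h]]]]]
  [V0 [V0 h] [V0 [V0 h] [V0 [V0 [V0 h] [V0 h]] [V0 h]]]]
  [V0 [V0 h] [V0 [V0 [V0 h] [V0 h]] [V0 [V0 h] [V0 h]]]]
  [V0 [V0 h] [V0 [V0 [V0 h] [V0 [V0 h] [V0 h]]] [V0 h]]]
  [V0 [V0 h] [V0 [V0 [V0 [V0 h] [V0 h]] [V0 h]] [V0 h]]]
  [V0 [V0 [V0 h] [V0 h]] [V0 [V0 h] [V0 [V0 h] [V0 h]]]]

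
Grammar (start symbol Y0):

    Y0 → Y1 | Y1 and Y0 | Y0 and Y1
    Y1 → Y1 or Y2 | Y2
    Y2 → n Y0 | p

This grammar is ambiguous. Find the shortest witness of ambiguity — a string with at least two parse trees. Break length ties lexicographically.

p and p

length 1: no string has ≥2 trees
length 2: no string has ≥2 trees
length 3: p and p has 2 parse trees

Two derivations of p and p:
  Y0 ⇒ Y1 and Y0 ⇒ Y2 and Y0 ⇒ p and Y0 ⇒ p and Y1 ⇒ p and Y2 ⇒ p and p
  Y0 ⇒ Y0 and Y1 ⇒ Y1 and Y1 ⇒ Y2 and Y1 ⇒ p and Y1 ⇒ p and Y2 ⇒ p and p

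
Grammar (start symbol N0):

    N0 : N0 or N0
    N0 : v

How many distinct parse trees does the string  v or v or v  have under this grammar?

2

Parse trees for v or v or v:
  [N0 [N0 v] or [N0 [N0 v] or [N0 v]]]
  [N0 [N0 [N0 v] or [N0 v]] or [N0 v]]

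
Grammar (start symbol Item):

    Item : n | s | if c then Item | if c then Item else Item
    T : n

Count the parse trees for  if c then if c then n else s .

Parse trees for if c then if c then n else s:
  [Item if c then [Item if c then [Item n] else [Item s]]]
  [Item if c then [Item if c then [Item n]] else [Item s]]

2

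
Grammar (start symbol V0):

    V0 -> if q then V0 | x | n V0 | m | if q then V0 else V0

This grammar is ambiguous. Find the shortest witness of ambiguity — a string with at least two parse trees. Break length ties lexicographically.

if q then if q then m else m

length 1: no string has ≥2 trees
length 2: no string has ≥2 trees
length 3: no string has ≥2 trees
length 4: no string has ≥2 trees
length 5: no string has ≥2 trees
length 6: no string has ≥2 trees
length 7: no string has ≥2 trees
length 8: no string has ≥2 trees
length 9: if q then if q then m else m has 2 parse trees

Two derivations of if q then if q then m else m:
  V0 ⇒ if q then V0 ⇒ if q then if q then V0 else V0 ⇒ if q then if q then m else V0 ⇒ if q then if q then m else m
  V0 ⇒ if q then V0 else V0 ⇒ if q then if q then V0 else V0 ⇒ if q then if q then m else V0 ⇒ if q then if q then m else m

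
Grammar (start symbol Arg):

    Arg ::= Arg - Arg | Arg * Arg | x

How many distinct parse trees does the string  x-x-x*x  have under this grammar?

5

Parse trees for x-x-x*x:
  [Arg [Arg x] - [Arg [Arg x] - [Arg [Arg x] * [Arg x]]]]
  [Arg [Arg x] - [Arg [Arg [Arg x] - [Arg x]] * [Arg x]]]
  [Arg [Arg [Arg x] - [Arg x]] - [Arg [Arg x] * [Arg x]]]
  [Arg [Arg [Arg x] - [Arg [Arg x] - [Arg x]]] * [Arg x]]
  [Arg [Arg [Arg [Arg x] - [Arg x]] - [Arg x]] * [Arg x]]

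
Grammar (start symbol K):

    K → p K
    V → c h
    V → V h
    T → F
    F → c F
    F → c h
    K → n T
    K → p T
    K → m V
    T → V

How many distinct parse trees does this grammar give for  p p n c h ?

Parse trees for p p n c h:
  [K p [K p [K n [T [F c h]]]]]
  [K p [K p [K n [T [V c h]]]]]

2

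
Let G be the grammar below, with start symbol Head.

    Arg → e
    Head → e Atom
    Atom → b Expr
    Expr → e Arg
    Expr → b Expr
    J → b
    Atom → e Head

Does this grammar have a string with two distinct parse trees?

Only Head, Atom, Expr, Arg are reachable from Head; ignoring the rest: Each reachable nonterminal has at most one production per leading terminal, and all productions are right-linear; the derivation is determined token-by-token.

Unambiguous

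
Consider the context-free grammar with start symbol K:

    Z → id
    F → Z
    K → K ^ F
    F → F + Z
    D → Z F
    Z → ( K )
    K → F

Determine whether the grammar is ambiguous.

(D is unreachable from K, so its rules don't affect L(K).) This is a standard precedence ladder (K over F over Z), with each level left-recursive on its own operator ('^' at K, '+' at F). That structure is LR(1), hence unambiguous.

Unambiguous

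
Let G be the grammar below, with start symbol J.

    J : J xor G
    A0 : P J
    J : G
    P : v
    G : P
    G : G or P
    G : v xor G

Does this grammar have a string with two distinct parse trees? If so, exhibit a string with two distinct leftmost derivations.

Witness: v xor v

Derivation 1: J ⇒ J xor G ⇒ G xor G ⇒ P xor G ⇒ v xor G ⇒ v xor P ⇒ v xor v
Derivation 2: J ⇒ G ⇒ v xor G ⇒ v xor P ⇒ v xor v

Two distinct leftmost derivations for the same string.

Ambiguous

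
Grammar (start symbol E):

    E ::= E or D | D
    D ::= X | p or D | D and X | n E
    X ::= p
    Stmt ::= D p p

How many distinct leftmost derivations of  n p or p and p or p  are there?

Parse trees for n p or p and p or p (showing first 6 of 9):
  [E [E [E [D n [E [D [X p]]]]] or [D [D [X p]] and [X p]]] or [D [X p]]]
  [E [E [D [D n [E [E [D [X p]]] or [D [X p]]]] and [X p]]] or [D [X p]]]
  [E [E [D [D n [E [D p or [D [X p]]]]] and [X p]]] or [D [X p]]]
  [E [E [D n [E [E [D [X p]]] or [D [D [X p]] and [X p]]]]] or [D [X p]]]
  [E [E [D n [E [D p or [D [D [X p]] and [X p]]]]]] or [D [X p]]]
  [E [E [D n [E [D [D p or [D [X p]]] and [X p]]]]] or [D [X p]]]

9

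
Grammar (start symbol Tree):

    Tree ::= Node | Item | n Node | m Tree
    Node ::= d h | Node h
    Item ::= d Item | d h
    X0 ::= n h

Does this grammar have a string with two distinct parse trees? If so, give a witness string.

Witness: d h

Derivation 1: Tree ⇒ Node ⇒ d h
Derivation 2: Tree ⇒ Item ⇒ d h

Two distinct leftmost derivations for the same string.

Ambiguous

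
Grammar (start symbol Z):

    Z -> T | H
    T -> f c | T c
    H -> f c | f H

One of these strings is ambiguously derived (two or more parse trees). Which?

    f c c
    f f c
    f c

f c c: 1 tree
f f c: 1 tree
f c: 2 trees

f c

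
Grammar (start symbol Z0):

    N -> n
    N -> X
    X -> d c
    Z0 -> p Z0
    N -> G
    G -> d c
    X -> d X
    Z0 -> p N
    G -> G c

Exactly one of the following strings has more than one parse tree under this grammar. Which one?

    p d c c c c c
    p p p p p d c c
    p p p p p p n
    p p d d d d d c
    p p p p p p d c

p p p p p p d c

p d c c c c c: 1 tree
p p p p p d c c: 1 tree
p p p p p p n: 1 tree
p p d d d d d c: 1 tree
p p p p p p d c: 2 trees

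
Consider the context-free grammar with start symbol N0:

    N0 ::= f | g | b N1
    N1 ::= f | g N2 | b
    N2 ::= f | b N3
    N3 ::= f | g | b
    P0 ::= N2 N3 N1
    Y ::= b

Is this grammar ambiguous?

Unambiguous

(P0, Y are unreachable from N0, so their rules don't affect L(N0).) Restricted to the reachable nonterminals, every rule has the form A → t or A → t B, and no two rules for the same A share a first terminal. The grammar encodes a DFA — one run per string.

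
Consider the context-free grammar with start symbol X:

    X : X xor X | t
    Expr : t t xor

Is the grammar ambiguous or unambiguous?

Witness: t xor t xor t

Derivation 1: X ⇒ X xor X ⇒ X xor X xor X ⇒ t xor X xor X ⇒ t xor t xor X ⇒ t xor t xor t
Derivation 2: X ⇒ X xor X ⇒ t xor X ⇒ t xor X xor X ⇒ t xor t xor X ⇒ t xor t xor t

Two distinct leftmost derivations for the same string.

Ambiguous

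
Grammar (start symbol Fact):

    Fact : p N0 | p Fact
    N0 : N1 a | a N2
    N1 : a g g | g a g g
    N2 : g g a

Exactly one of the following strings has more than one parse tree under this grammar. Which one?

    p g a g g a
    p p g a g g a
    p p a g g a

p g a g g a: 1 tree
p p g a g g a: 1 tree
p p a g g a: 2 trees

p p a g g a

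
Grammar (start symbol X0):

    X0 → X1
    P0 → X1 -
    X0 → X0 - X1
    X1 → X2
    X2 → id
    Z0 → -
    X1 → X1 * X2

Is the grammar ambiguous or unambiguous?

(P0, Z0 are unreachable from X0, so their rules don't affect L(X0).) X0 → X0 - X1 | X1  ;  X1 → X1 * X2 | X2  — a left-associative chain with X2 at the bottom. Each string factors uniquely by precedence.

Unambiguous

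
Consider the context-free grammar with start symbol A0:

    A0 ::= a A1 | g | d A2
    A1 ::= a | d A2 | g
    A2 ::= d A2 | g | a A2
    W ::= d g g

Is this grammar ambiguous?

Unambiguous

Only A0, A1, A2 are reachable from A0; ignoring the rest: Restricted to the reachable nonterminals, every rule has the form A → t or A → t B, and no two rules for the same A share a first terminal. The grammar encodes a DFA — one run per string.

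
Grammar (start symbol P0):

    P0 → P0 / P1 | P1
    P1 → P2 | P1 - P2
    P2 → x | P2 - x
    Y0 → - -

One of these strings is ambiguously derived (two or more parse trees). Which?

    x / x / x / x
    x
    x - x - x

x / x / x / x: 1 tree
x: 1 tree
x - x - x: 4 trees

x - x - x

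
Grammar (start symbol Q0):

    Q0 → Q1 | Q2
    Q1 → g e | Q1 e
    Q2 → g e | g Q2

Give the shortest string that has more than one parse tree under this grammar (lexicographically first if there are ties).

g e

length 2: g e has 2 parse trees

Two derivations of g e:
  Q0 ⇒ Q1 ⇒ g e
  Q0 ⇒ Q2 ⇒ g e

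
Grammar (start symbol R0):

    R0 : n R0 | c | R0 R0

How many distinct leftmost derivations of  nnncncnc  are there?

Parse trees for nnncncnc (showing first 6 of 18):
  [R0 n [R0 n [R0 n [R0 [R0 c] [R0 n [R0 [R0 c] [R0 n [R0 c]]]]]]]]
  [R0 n [R0 n [R0 n [R0 [R0 c] [R0 [R0 n [R0 c]] [R0 n [R0 c]]]]]]]
  [R0 n [R0 n [R0 n [R0 [R0 [R0 c] [R0 n [R0 c]]] [R0 n [R0 c]]]]]]
  [R0 n [R0 n [R0 [R0 n [R0 c]] [R0 n [R0 [R0 c] [R0 n [R0 c]]]]]]]
  [R0 n [R0 n [R0 [R0 n [R0 c]] [R0 [R0 n [R0 c]] [R0 n [R0 c]]]]]]
  [R0 n [R0 n [R0 [R0 n [R0 [R0 c] [R0 n [R0 c]]]] [R0 n [R0 c]]]]]

18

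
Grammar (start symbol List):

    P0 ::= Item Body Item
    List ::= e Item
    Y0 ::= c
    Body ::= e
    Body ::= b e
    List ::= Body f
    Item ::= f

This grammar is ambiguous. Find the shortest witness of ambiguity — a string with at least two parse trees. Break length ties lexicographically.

e f

length 2: e f has 2 parse trees

Two derivations of e f:
  List ⇒ e Item ⇒ e f
  List ⇒ Body f ⇒ e f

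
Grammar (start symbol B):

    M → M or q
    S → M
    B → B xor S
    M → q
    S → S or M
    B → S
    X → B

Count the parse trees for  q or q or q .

4

Parse trees for q or q or q:
  [B [S [M [M [M q] or q] or q]]]
  [B [S [S [M q]] or [M [M q] or q]]]
  [B [S [S [M [M q] or q]] or [M q]]]
  [B [S [S [S [M q]] or [M q]] or [M q]]]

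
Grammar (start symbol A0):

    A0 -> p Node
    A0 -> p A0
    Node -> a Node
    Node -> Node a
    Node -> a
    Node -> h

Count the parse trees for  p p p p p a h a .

2

Parse trees for p p p p p a h a:
  [A0 p [A0 p [A0 p [A0 p [A0 p [Node a [Node [Node h] a]]]]]]]
  [A0 p [A0 p [A0 p [A0 p [A0 p [Node [Node a [Node h]] a]]]]]]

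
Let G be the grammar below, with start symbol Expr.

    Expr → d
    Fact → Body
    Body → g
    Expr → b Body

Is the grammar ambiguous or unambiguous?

Unambiguous

(Fact is unreachable from Expr, so its rules don't affect L(Expr).) The reachable rules are right-linear with at most one rule per (nonterminal, next-terminal) pair. Each input token forces the next rule, so parsing is deterministic.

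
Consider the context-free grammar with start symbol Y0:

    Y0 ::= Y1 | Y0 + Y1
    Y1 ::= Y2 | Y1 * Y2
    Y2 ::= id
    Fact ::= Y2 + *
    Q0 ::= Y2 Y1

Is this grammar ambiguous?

Unambiguous

(Fact, Q0 are unreachable from Y0, so their rules don't affect L(Y0).) Y0 → Y0 + Y1 | Y1  ;  Y1 → Y1 * Y2 | Y2  — a left-associative chain with Y2 at the bottom. Each string factors uniquely by precedence.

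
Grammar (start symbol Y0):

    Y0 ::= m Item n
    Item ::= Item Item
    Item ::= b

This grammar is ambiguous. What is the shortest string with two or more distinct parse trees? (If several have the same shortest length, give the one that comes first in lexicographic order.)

m b b b n

length 3: no string has ≥2 trees
length 4: no string has ≥2 trees
length 5: m b b b n has 2 parse trees

Two derivations of m b b b n:
  Y0 ⇒ m Item n ⇒ m Item Item n ⇒ m Item Item Item n ⇒ m b Item Item n ⇒ m b b Item n ⇒ m b b b n
  Y0 ⇒ m Item n ⇒ m Item Item n ⇒ m b Item n ⇒ m b Item Item n ⇒ m b b Item n ⇒ m b b b n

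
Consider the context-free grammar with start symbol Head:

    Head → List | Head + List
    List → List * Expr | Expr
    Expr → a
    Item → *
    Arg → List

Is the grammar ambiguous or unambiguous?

Only Head, List, Expr are reachable from Head; ignoring the rest: The grammar is stratified — Head handles '+' (left-recursive), List handles '*', Expr atoms. Each operator has a fixed associativity and precedence level, so every string has one parse.

Unambiguous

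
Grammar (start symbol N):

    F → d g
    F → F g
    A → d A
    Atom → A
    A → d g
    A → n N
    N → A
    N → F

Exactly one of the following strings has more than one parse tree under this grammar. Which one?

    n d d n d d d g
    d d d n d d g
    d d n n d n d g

n d d n d d d g: 1 tree
d d d n d d g: 1 tree
d d n n d n d g: 2 trees

d d n n d n d g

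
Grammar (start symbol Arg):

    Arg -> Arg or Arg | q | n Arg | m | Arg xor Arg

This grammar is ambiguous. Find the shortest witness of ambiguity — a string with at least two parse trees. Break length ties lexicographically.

n m or m

length 1: no string has ≥2 trees
length 2: no string has ≥2 trees
length 3: no string has ≥2 trees
length 4: n m or m has 2 parse trees

Two derivations of n m or m:
  Arg ⇒ Arg or Arg ⇒ n Arg or Arg ⇒ n m or Arg ⇒ n m or m
  Arg ⇒ n Arg ⇒ n Arg or Arg ⇒ n m or Arg ⇒ n m or m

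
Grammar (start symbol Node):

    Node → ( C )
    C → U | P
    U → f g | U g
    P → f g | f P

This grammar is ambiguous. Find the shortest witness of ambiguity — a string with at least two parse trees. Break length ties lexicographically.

length 4: ( f g ) has 2 parse trees

Two derivations of ( f g ):
  Node ⇒ ( C ) ⇒ ( U ) ⇒ ( f g )
  Node ⇒ ( C ) ⇒ ( P ) ⇒ ( f g )

( f g )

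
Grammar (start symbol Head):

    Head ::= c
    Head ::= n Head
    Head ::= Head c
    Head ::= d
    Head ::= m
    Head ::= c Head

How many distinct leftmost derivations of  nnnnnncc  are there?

Parse trees for nnnnnncc:
  [Head n [Head n [Head n [Head n [Head n [Head n [Head [Head c] c]]]]]]]
  [Head n [Head n [Head n [Head n [Head n [Head n [Head c [Head c]]]]]]]]
  [Head n [Head n [Head n [Head n [Head n [Head [Head n [Head c]] c]]]]]]
  [Head n [Head n [Head n [Head n [Head [Head n [Head n [Head c]]] c]]]]]
  [Head n [Head n [Head n [Head [Head n [Head n [Head n [Head c]]]] c]]]]
  [Head n [Head n [Head [Head n [Head n [Head n [Head n [Head c]]]]] c]]]
  [Head n [Head [Head n [Head n [Head n [Head n [Head n [Head c]]]]]] c]]
  [Head [Head n [Head n [Head n [Head n [Head n [Head n [Head c]]]]]]] c]

8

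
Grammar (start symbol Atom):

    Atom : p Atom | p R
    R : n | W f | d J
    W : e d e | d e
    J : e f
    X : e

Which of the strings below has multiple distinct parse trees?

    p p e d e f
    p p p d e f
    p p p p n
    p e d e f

p p e d e f: 1 tree
p p p d e f: 2 trees
p p p p n: 1 tree
p e d e f: 1 tree

p p p d e f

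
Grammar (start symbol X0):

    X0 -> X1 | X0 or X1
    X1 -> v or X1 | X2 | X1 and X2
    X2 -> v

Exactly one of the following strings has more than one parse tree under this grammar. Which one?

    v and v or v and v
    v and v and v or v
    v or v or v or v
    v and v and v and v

v and v or v and v: 1 tree
v and v and v or v: 1 tree
v or v or v or v: 8 trees
v and v and v and v: 1 tree

v or v or v or v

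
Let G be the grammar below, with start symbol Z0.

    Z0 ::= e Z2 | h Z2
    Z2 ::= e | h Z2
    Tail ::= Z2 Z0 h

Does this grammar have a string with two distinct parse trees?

(Tail is unreachable from Z0, so its rules don't affect L(Z0).) Each reachable nonterminal has at most one production per leading terminal, and all productions are right-linear; the derivation is determined token-by-token.

Unambiguous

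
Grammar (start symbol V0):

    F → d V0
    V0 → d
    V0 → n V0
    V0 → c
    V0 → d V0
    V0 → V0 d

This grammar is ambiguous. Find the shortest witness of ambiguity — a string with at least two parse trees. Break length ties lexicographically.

length 1: no string has ≥2 trees
length 2: d d has 2 parse trees

Two derivations of d d:
  V0 ⇒ d V0 ⇒ d d
  V0 ⇒ V0 d ⇒ d d

d d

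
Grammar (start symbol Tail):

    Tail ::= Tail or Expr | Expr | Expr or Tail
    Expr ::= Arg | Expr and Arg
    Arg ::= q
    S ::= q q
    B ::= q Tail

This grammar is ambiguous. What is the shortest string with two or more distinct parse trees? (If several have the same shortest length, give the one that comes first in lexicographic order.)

q or q

length 1: no string has ≥2 trees
length 3: q or q has 2 parse trees

Two derivations of q or q:
  Tail ⇒ Tail or Expr ⇒ Expr or Expr ⇒ Arg or Expr ⇒ q or Expr ⇒ q or Arg ⇒ q or q
  Tail ⇒ Expr or Tail ⇒ Arg or Tail ⇒ q or Tail ⇒ q or Expr ⇒ q or Arg ⇒ q or q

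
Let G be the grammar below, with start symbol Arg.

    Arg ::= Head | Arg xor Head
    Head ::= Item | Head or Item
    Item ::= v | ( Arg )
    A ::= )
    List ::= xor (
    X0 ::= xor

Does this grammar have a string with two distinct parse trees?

Unambiguous

(A, List, X0 are unreachable from Arg, so their rules don't affect L(Arg).) This is a standard precedence ladder (Arg over Head over Item), with each level left-recursive on its own operator ('xor' at Arg, 'or' at Head). That structure is LR(1), hence unambiguous.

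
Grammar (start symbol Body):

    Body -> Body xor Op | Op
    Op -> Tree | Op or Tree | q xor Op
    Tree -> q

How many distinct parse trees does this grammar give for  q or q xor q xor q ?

2

Parse trees for q or q xor q xor q:
  [Body [Body [Op [Op [Tree q]] or [Tree q]]] xor [Op q xor [Op [Tree q]]]]
  [Body [Body [Body [Op [Op [Tree q]] or [Tree q]]] xor [Op [Tree q]]] xor [Op [Tree q]]]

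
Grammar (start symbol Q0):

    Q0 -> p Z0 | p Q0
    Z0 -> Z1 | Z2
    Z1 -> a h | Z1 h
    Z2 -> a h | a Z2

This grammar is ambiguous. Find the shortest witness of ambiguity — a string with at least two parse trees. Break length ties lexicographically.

length 3: p a h has 2 parse trees

Two derivations of p a h:
  Q0 ⇒ p Z0 ⇒ p Z1 ⇒ p a h
  Q0 ⇒ p Z0 ⇒ p Z2 ⇒ p a h

p a h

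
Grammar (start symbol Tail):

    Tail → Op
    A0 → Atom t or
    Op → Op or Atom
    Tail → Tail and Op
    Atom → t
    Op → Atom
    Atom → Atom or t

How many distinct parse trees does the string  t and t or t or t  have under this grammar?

Parse trees for t and t or t or t:
  [Tail [Tail [Op [Atom t]]] and [Op [Op [Atom t]] or [Atom [Atom t] or t]]]
  [Tail [Tail [Op [Atom t]]] and [Op [Op [Op [Atom t]] or [Atom t]] or [Atom t]]]
  [Tail [Tail [Op [Atom t]]] and [Op [Op [Atom [Atom t] or t]] or [Atom t]]]
  [Tail [Tail [Op [Atom t]]] and [Op [Atom [Atom [Atom t] or t] or t]]]

4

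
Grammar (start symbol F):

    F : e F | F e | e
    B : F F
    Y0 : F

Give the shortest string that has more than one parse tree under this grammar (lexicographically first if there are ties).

e e

length 1: no string has ≥2 trees
length 2: e e has 2 parse trees

Two derivations of e e:
  F ⇒ e F ⇒ e e
  F ⇒ F e ⇒ e e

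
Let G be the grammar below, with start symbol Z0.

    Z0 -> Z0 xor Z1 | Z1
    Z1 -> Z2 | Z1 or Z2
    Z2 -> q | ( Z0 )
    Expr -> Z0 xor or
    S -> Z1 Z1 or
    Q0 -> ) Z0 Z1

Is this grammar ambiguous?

Unambiguous

Only Z0, Z1, Z2 are reachable from Z0; ignoring the rest: The grammar is stratified — Z0 handles 'xor' (left-recursive), Z1 handles 'or', Z2 atoms. Each operator has a fixed associativity and precedence level, so every string has one parse.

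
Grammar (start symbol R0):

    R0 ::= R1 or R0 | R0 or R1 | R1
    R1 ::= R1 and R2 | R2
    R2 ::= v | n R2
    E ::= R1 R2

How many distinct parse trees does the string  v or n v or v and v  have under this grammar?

4

Parse trees for v or n v or v and v:
  [R0 [R1 [R2 v]] or [R0 [R1 [R2 n [R2 v]]] or [R0 [R1 [R1 [R2 v]] and [R2 v]]]]]
  [R0 [R1 [R2 v]] or [R0 [R0 [R1 [R2 n [R2 v]]]] or [R1 [R1 [R2 v]] and [R2 v]]]]
  [R0 [R0 [R1 [R2 v]] or [R0 [R1 [R2 n [R2 v]]]]] or [R1 [R1 [R2 v]] and [R2 v]]]
  [R0 [R0 [R0 [R1 [R2 v]]] or [R1 [R2 n [R2 v]]]] or [R1 [R1 [R2 v]] and [R2 v]]]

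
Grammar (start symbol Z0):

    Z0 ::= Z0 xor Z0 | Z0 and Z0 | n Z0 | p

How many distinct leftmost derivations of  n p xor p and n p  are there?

Parse trees for n p xor p and n p:
  [Z0 [Z0 n [Z0 p]] xor [Z0 [Z0 p] and [Z0 n [Z0 p]]]]
  [Z0 [Z0 [Z0 n [Z0 p]] xor [Z0 p]] and [Z0 n [Z0 p]]]
  [Z0 [Z0 n [Z0 [Z0 p] xor [Z0 p]]] and [Z0 n [Z0 p]]]
  [Z0 n [Z0 [Z0 p] xor [Z0 [Z0 p] and [Z0 n [Z0 p]]]]]
  [Z0 n [Z0 [Z0 [Z0 p] xor [Z0 p]] and [Z0 n [Z0 p]]]]

5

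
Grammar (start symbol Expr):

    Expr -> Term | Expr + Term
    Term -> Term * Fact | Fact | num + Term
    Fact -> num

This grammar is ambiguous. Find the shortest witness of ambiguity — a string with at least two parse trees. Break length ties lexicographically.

num + num

length 1: no string has ≥2 trees
length 3: num + num has 2 parse trees

Two derivations of num + num:
  Expr ⇒ Term ⇒ num + Term ⇒ num + Fact ⇒ num + num
  Expr ⇒ Expr + Term ⇒ Term + Term ⇒ Fact + Term ⇒ num + Term ⇒ num + Fact ⇒ num + num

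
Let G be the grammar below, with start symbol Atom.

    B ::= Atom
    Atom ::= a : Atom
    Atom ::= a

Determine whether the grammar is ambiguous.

Unambiguous

Only Atom is reachable from Atom; ignoring the rest: The reachable grammar is A → atom sep A | atom. Each atom is followed by either the separator (recurse) or end-of-string (stop) — no choice point.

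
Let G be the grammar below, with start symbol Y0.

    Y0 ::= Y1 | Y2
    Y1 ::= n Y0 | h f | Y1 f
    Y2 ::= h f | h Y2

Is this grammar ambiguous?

Witness: h f

Derivation 1: Y0 ⇒ Y1 ⇒ h f
Derivation 2: Y0 ⇒ Y2 ⇒ h f

Two distinct leftmost derivations for the same string.

Ambiguous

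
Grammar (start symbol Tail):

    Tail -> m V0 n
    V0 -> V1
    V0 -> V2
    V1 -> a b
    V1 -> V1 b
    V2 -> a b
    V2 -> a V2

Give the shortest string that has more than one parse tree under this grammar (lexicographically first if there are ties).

m a b n

length 4: m a b n has 2 parse trees

Two derivations of m a b n:
  Tail ⇒ m V0 n ⇒ m V1 n ⇒ m a b n
  Tail ⇒ m V0 n ⇒ m V2 n ⇒ m a b n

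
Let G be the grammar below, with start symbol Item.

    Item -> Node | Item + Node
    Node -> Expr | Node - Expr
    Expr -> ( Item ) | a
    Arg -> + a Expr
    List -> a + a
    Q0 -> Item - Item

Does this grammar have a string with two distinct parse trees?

Only Item, Node, Expr are reachable from Item; ignoring the rest: This is a standard precedence ladder (Item over Node over Expr), with each level left-recursive on its own operator ('+' at Item, '-' at Node). That structure is LR(1), hence unambiguous.

Unambiguous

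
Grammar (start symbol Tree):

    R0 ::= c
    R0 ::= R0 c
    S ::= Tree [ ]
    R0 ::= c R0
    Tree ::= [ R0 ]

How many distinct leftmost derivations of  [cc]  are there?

Parse trees for [cc]:
  [Tree [ [R0 [R0 c] c] ]]
  [Tree [ [R0 c [R0 c]] ]]

2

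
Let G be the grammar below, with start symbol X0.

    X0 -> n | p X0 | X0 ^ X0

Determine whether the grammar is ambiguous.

Ambiguous

Witness: p n ^ n

Derivation 1: X0 ⇒ p X0 ⇒ p X0 ^ X0 ⇒ p n ^ X0 ⇒ p n ^ n
Derivation 2: X0 ⇒ X0 ^ X0 ⇒ p X0 ^ X0 ⇒ p n ^ X0 ⇒ p n ^ n

Two distinct leftmost derivations for the same string.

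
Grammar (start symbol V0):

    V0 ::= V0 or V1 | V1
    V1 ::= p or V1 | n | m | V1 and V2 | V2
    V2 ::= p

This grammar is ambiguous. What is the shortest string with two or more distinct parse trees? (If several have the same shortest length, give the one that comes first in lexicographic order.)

p or m

length 1: no string has ≥2 trees
length 3: p or m has 2 parse trees

Two derivations of p or m:
  V0 ⇒ V0 or V1 ⇒ V1 or V1 ⇒ V2 or V1 ⇒ p or V1 ⇒ p or m
  V0 ⇒ V1 ⇒ p or V1 ⇒ p or m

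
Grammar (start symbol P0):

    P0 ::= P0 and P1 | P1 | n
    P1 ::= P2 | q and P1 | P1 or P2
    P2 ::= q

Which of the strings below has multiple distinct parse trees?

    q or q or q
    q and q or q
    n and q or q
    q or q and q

q or q or q: 1 tree
q and q or q: 3 trees
n and q or q: 1 tree
q or q and q: 1 tree

q and q or q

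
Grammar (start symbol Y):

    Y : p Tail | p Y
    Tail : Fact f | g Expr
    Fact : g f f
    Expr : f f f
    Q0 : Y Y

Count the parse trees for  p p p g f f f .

Parse trees for p p p g f f f:
  [Y p [Y p [Y p [Tail [Fact g f f] f]]]]
  [Y p [Y p [Y p [Tail g [Expr f f f]]]]]

2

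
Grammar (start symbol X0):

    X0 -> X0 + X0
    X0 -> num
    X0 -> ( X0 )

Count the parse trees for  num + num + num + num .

Parse trees for num + num + num + num:
  [X0 [X0 num] + [X0 [X0 num] + [X0 [X0 num] + [X0 num]]]]
  [X0 [X0 num] + [X0 [X0 [X0 num] + [X0 num]] + [X0 num]]]
  [X0 [X0 [X0 num] + [X0 num]] + [X0 [X0 num] + [X0 num]]]
  [X0 [X0 [X0 num] + [X0 [X0 num] + [X0 num]]] + [X0 num]]
  [X0 [X0 [X0 [X0 num] + [X0 num]] + [X0 num]] + [X0 num]]

5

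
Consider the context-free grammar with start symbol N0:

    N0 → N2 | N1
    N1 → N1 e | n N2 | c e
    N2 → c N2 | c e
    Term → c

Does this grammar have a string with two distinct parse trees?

Ambiguous

Witness: c e

Derivation 1: N0 ⇒ N2 ⇒ c e
Derivation 2: N0 ⇒ N1 ⇒ c e

Two distinct leftmost derivations for the same string.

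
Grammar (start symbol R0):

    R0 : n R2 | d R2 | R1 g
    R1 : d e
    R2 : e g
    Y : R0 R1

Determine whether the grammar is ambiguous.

Ambiguous

Witness: d e g

Derivation 1: R0 ⇒ d R2 ⇒ d e g
Derivation 2: R0 ⇒ R1 g ⇒ d e g

Two distinct leftmost derivations for the same string.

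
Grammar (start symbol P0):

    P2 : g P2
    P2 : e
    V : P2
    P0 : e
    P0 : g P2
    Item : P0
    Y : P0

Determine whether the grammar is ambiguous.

Only P0, P2 are reachable from P0; ignoring the rest: Restricted to the reachable nonterminals, every rule has the form A → t or A → t B, and no two rules for the same A share a first terminal. The grammar encodes a DFA — one run per string.

Unambiguous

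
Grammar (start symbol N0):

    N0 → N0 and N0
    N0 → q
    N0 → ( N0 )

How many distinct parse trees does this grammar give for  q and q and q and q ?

5

Parse trees for q and q and q and q:
  [N0 [N0 q] and [N0 [N0 q] and [N0 [N0 q] and [N0 q]]]]
  [N0 [N0 q] and [N0 [N0 [N0 q] and [N0 q]] and [N0 q]]]
  [N0 [N0 [N0 q] and [N0 q]] and [N0 [N0 q] and [N0 q]]]
  [N0 [N0 [N0 q] and [N0 [N0 q] and [N0 q]]] and [N0 q]]
  [N0 [N0 [N0 [N0 q] and [N0 q]] and [N0 q]] and [N0 q]]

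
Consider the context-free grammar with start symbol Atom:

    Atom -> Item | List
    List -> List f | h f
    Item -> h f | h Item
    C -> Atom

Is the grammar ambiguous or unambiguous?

Witness: h f

Derivation 1: Atom ⇒ Item ⇒ h f
Derivation 2: Atom ⇒ List ⇒ h f

Two distinct leftmost derivations for the same string.

Ambiguous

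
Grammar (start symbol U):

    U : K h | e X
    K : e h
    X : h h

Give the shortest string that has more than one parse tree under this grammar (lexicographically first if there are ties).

e h h

length 3: e h h has 2 parse trees

Two derivations of e h h:
  U ⇒ K h ⇒ e h h
  U ⇒ e X ⇒ e h h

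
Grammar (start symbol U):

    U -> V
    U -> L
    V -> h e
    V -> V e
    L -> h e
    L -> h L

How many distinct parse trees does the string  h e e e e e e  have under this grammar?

Parse trees for h e e e e e e:
  [U [V [V [V [V [V [V h e] e] e] e] e] e]]

1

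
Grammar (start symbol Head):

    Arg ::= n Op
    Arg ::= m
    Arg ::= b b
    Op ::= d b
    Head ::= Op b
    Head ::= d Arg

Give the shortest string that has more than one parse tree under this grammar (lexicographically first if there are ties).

d b b

length 2: no string has ≥2 trees
length 3: d b b has 2 parse trees

Two derivations of d b b:
  Head ⇒ Op b ⇒ d b b
  Head ⇒ d Arg ⇒ d b b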